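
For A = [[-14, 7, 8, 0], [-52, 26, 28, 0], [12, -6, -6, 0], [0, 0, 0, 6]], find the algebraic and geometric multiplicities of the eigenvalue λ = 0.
The characteristic polynomial is x^2(x - 6)^2, so the factor x appears with exponent 2: the algebraic multiplicity is 2.

rank(A) = 3, so the eigenspace has dimension 4 - 3 = 1: the geometric multiplicity is 1.

Since 1 < 2, A is not diagonalizable.

algebraic multiplicity 2, geometric multiplicity 1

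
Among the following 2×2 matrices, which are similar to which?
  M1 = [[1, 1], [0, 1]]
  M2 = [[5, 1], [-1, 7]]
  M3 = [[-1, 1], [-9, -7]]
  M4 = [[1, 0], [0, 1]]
Characteristic polynomials: χ_{M1} = (x - 1)^2, χ_{M2} = (x - 6)^2, χ_{M3} = (x + 4)^2, χ_{M4} = (x - 1)^2.

{M1}: invariant factors (x - 1)^2.

{M2}: invariant factors (x - 6)^2.

{M3}: invariant factors (x + 4)^2.

{M4}: invariant factors x - 1, x - 1.

Matrices are similar if and only if their invariant-factor lists agree; the partition into similarity classes is {M1}, {M2}, {M3}, {M4}.

4 classes: {M1}, {M2}, {M3}, {M4}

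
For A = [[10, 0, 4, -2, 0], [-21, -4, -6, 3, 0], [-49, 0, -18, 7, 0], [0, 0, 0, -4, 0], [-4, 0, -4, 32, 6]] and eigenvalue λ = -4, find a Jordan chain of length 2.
v_1 = [[-1, 2, 4, 0, 1]]^T, v_2 = [[2, -3, -7, 0, -2]]^T

We seek v_1 ∈ ker((A + 4I)^2) \ ker(A + 4I), then set v_{i+1} = (A + 4I) v_i.

One such chain is v_1 = [[-1, 2, 4, 0, 1]]^T, v_2 = [[2, -3, -7, 0, -2]]^T. Check: (A + 4I) v_2 = [[0, 0, 0, 0, 0]]^T = 0.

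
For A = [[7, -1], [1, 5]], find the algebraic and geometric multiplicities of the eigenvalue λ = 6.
algebraic multiplicity 2, geometric multiplicity 1

The characteristic polynomial is (x - 6)^2, so the factor x - 6 appears with exponent 2: the algebraic multiplicity is 2.

rank(A - 6I) = 1, so the eigenspace has dimension 2 - 1 = 1: the geometric multiplicity is 1.

Since 1 < 2, A is not diagonalizable.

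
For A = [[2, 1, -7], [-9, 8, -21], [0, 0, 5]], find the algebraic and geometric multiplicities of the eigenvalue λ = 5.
algebraic multiplicity 3, geometric multiplicity 2

The characteristic polynomial is (x - 5)^3, so the factor x - 5 appears with exponent 3: the algebraic multiplicity is 3.

rank(A - 5I) = 1, so the eigenspace has dimension 3 - 1 = 2: the geometric multiplicity is 2.

Since 2 < 3, A is not diagonalizable.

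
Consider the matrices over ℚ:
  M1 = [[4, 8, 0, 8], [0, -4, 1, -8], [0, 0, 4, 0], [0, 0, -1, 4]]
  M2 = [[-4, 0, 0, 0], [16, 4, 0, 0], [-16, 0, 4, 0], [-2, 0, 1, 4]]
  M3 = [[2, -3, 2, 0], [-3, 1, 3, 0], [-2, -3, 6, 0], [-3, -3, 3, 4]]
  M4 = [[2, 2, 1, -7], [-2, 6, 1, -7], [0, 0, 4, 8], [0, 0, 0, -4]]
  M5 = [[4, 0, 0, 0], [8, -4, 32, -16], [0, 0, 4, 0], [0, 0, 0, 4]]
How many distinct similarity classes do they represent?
Characteristic polynomials: χ_{M1} = (x - 4)^3(x + 4), χ_{M2} = (x - 4)^3(x + 4), χ_{M3} = (x - 4)^3(x - 1), χ_{M4} = (x - 4)^3(x + 4), χ_{M5} = (x - 4)^3(x + 4).

{M1, M2, M4}: invariant factors x - 4, (x - 4)^2(x + 4).

{M3}: invariant factors x - 4, (x - 4)^2(x - 1).

{M5}: invariant factors x - 4, x - 4, (x - 4)(x + 4).

Matrices are similar if and only if their invariant-factor lists agree; the partition into similarity classes is {M1, M2, M4}, {M3}, {M5}.

3 classes: {M1, M2, M4}, {M3}, {M5}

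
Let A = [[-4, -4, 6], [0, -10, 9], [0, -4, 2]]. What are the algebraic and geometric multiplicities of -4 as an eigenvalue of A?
algebraic multiplicity 3, geometric multiplicity 2

The characteristic polynomial is (x + 4)^3, so the factor x + 4 appears with exponent 3: the algebraic multiplicity is 3.

rank(A + 4I) = 1, so the eigenspace has dimension 3 - 1 = 2: the geometric multiplicity is 2.

Since 2 < 3, A is not diagonalizable.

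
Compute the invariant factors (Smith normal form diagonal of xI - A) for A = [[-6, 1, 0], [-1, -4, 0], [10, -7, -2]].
(x + 2)(x + 5)^2

The Jordan structure of A has elementary divisors (x + 5)^2, (x + 2). Arranging the block sizes at each eigenvalue in decreasing order and taking row products gives the invariant factors.

Invariant factors (smallest first, each dividing the next): (x + 2)(x + 5)^2.

Check: the last factor (x + 2)(x + 5)^2 is the minimal polynomial, and the product (x + 2)(x + 5)^2 is the characteristic polynomial.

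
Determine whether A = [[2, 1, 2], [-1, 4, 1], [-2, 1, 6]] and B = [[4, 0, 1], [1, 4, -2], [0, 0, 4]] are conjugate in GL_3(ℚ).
Yes.

Two matrices over a field are similar if and only if they have the same invariant factors.

Both A and B have characteristic polynomial (x - 4)^3 and minimal polynomial (x - 4)^3. Computing further, both have invariant factors (x - 4)^3. Hence A and B are similar.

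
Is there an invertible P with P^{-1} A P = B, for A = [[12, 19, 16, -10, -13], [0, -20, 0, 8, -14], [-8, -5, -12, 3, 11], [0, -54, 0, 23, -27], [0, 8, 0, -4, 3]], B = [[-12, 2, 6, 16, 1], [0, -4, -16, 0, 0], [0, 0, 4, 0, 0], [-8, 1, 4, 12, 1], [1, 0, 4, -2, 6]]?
Two matrices over a field are similar if and only if they have the same invariant factors.

Both A and B have characteristic polynomial (x - 5)^2(x - 4)(x + 4)^2 and minimal polynomial (x - 5)^2(x - 4)(x + 4)^2. Computing further, both have invariant factors (x - 5)^2(x - 4)(x + 4)^2. Hence A and B are similar.

Yes.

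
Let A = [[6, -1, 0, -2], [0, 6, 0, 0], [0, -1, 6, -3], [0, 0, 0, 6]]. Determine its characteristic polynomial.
xI - A = [[x - 6, 1, 0, 2], [0, x - 6, 0, 0], [0, 1, x - 6, 3], [0, 0, 0, x - 6]].

Expanding det(xI - A) along the first row:
det(xI - A) = + (x - 6)·det([[x - 6, 0, 0], [1, x - 6, 3], [0, 0, x - 6]]) - (1)·det([[0, 0, 0], [0, x - 6, 3], [0, 0, x - 6]]) + (0)·det([[0, x - 6, 0], [0, 1, 3], [0, 0, x - 6]]) - (2)·det([[0, x - 6, 0], [0, 1, x - 6], [0, 0, 0]]).

Evaluating gives χ_A(x) = x^4 - 24x^3 + 216x^2 - 864x + 1296 = (x - 6)^4.

χ_A(x) = (x - 6)^4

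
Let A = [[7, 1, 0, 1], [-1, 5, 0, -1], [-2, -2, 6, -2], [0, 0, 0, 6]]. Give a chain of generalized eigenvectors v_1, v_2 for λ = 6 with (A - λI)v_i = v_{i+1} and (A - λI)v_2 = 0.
We seek v_1 ∈ ker((A - 6I)^2) \ ker(A - 6I), then set v_{i+1} = (A - 6I) v_i.

One such chain is v_1 = [[0, 0, -2, 1]]^T, v_2 = [[1, -1, -2, 0]]^T. Check: (A - 6I) v_2 = [[0, 0, 0, 0]]^T = 0.

v_1 = [[0, 0, -2, 1]]^T, v_2 = [[1, -1, -2, 0]]^T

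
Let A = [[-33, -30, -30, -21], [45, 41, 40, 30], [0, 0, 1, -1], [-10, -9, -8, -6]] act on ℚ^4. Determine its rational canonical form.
R = [[0, 0, 0, 3], [1, 0, 0, 8], [0, 1, 0, -3], [0, 0, 1, 3]]

The invariant factors of A (the non-unit diagonal entries of the Smith normal form of xI - A over ℚ[x]) are (x - 3)(x^3 + 3x + 1), each dividing the next. The characteristic polynomial is their product, (x - 3)(x^3 + 3x + 1).

The rational canonical form is the block-diagonal matrix of companion matrices C(f_i):
R = [[0, 0, 0, 3], [1, 0, 0, 8], [0, 1, 0, -3], [0, 0, 1, 3]].

Note the characteristic polynomial does not split into linear factors over ℚ, so A has no Jordan form over ℚ; the rational canonical form exists over any field.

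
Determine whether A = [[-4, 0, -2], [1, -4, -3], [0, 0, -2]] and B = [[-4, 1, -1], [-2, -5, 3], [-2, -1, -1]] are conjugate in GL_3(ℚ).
Two matrices over a field are similar if and only if they have the same invariant factors.

Both A and B have characteristic polynomial (x + 2)(x + 4)^2 and minimal polynomial (x + 2)(x + 4)^2. Computing further, both have invariant factors (x + 2)(x + 4)^2. Hence A and B are similar.

Yes.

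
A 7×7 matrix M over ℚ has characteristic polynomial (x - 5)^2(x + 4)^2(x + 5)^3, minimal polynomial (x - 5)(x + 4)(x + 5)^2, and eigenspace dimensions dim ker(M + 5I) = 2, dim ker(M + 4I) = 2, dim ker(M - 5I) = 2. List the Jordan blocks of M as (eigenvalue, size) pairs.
λ = -5: algebraic multiplicity 3 (exponent in χ_M), largest block size 2 (exponent in m_M), 2 blocks (geometric multiplicity). These force block sizes [2, 1].
λ = -4: algebraic multiplicity 2 (exponent in χ_M), largest block size 1 (exponent in m_M), 2 blocks (geometric multiplicity). These force block sizes [1, 1].
λ = 5: algebraic multiplicity 2 (exponent in χ_M), largest block size 1 (exponent in m_M), 2 blocks (geometric multiplicity). These force block sizes [1, 1].

Jordan blocks: (-5, 2), (-5, 1), (-4, 1), (-4, 1), (5, 1), (5, 1)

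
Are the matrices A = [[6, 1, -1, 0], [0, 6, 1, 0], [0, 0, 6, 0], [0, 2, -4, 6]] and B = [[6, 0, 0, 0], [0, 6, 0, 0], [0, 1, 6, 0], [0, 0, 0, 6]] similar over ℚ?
Both have characteristic polynomial (x - 6)^4, but the minimal polynomial of A is (x - 6)^3 while the minimal polynomial of B is (x - 6)^2. The minimal polynomial is a similarity invariant, so A and B are not similar.

No.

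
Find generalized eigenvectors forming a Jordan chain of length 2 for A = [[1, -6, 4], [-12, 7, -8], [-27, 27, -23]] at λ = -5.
We seek v_1 ∈ ker((A + 5I)^2) \ ker(A + 5I), then set v_{i+1} = (A + 5I) v_i.

One such chain is v_1 = [[3, -4, -10]]^T, v_2 = [[2, -4, -9]]^T. Check: (A + 5I) v_2 = [[0, 0, 0]]^T = 0.

v_1 = [[3, -4, -10]]^T, v_2 = [[2, -4, -9]]^T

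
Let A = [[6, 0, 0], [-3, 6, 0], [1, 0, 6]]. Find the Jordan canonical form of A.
The characteristic polynomial is det(xI - A) = (x - 6)^3, so the eigenvalues are 6 (algebraic multiplicity 3).

For λ = 6: rank(A - 6I) = 1, rank((A - 6I)^2) = 0. The eigenspace has dimension 3 - 1 = 2, so there are 2 Jordan blocks; the rank sequence gives block sizes [2, 1].

Assembling the blocks gives the Jordan form J above.

J = [[6, 1, 0], [0, 6, 0], [0, 0, 6]]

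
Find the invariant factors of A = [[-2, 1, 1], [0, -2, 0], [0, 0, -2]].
The Jordan structure of A has elementary divisors (x + 2)^2, (x + 2). Arranging the block sizes at each eigenvalue in decreasing order and taking row products gives the invariant factors.

Invariant factors (smallest first, each dividing the next): x + 2, (x + 2)^2.

Check: the last factor (x + 2)^2 is the minimal polynomial, and the product (x + 2)^3 is the characteristic polynomial.

x + 2, (x + 2)^2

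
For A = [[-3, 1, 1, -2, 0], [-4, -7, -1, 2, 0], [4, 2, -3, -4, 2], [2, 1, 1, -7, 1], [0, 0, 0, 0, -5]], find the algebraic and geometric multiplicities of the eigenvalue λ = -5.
algebraic multiplicity 5, geometric multiplicity 2

The characteristic polynomial is (x + 5)^5, so the factor x + 5 appears with exponent 5: the algebraic multiplicity is 5.

rank(A + 5I) = 3, so the eigenspace has dimension 5 - 3 = 2: the geometric multiplicity is 2.

Since 2 < 5, A is not diagonalizable.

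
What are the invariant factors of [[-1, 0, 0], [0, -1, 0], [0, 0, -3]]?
x + 1, (x + 1)(x + 3)

The Jordan structure of A has elementary divisors (x + 3), (x + 1), (x + 1). Arranging the block sizes at each eigenvalue in decreasing order and taking row products gives the invariant factors.

Invariant factors (smallest first, each dividing the next): x + 1, (x + 1)(x + 3).

Check: the last factor (x + 1)(x + 3) is the minimal polynomial, and the product (x + 1)^2(x + 3) is the characteristic polynomial.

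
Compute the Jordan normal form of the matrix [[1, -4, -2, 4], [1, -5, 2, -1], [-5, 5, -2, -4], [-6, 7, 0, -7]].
J = [[-4, 1, 0, 0], [0, -4, 1, 0], [0, 0, -4, 0], [0, 0, 0, -1]]

The characteristic polynomial is det(xI - A) = (x + 1)(x + 4)^3, so the eigenvalues are -4 (algebraic multiplicity 3), -1 (algebraic multiplicity 1).

For λ = -4: rank(A + 4I) = 3, rank((A + 4I)^2) = 2, rank((A + 4I)^3) = 1. The eigenspace has dimension 4 - 3 = 1, so there is 1 Jordan block; the rank sequence gives block sizes [3].

For λ = -1: algebraic multiplicity 1 gives one 1×1 block.

Assembling the blocks gives the Jordan form J above.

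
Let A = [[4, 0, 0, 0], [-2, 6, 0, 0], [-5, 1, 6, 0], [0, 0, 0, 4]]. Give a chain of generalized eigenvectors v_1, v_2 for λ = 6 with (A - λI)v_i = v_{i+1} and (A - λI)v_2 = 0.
v_1 = [[0, 1, 1, 0]]^T, v_2 = [[0, 0, 1, 0]]^T

We seek v_1 ∈ ker((A - 6I)^2) \ ker(A - 6I), then set v_{i+1} = (A - 6I) v_i.

One such chain is v_1 = [[0, 1, 1, 0]]^T, v_2 = [[0, 0, 1, 0]]^T. Check: (A - 6I) v_2 = [[0, 0, 0, 0]]^T = 0.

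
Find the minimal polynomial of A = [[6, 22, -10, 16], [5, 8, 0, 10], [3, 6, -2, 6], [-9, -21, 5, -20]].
m_A(x) = (x + 2)^2

The characteristic polynomial factors as (x + 2)^4. The minimal polynomial is ∏(x - λ)^{k_λ} where k_λ is the size of the largest Jordan block at λ.

For λ = -2: rank(A + 2I) = 2, and the largest Jordan block has size 2 (the smallest k with rank((A + 2I)^k) = rank((A + 2I)^(k+1))).

So m_A(x) = (x + 2)^2.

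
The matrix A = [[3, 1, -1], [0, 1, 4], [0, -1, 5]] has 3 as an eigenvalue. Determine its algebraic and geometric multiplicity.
The characteristic polynomial is (x - 3)^3, so the factor x - 3 appears with exponent 3: the algebraic multiplicity is 3.

rank(A - 3I) = 2, so the eigenspace has dimension 3 - 2 = 1: the geometric multiplicity is 1.

Since 1 < 3, A is not diagonalizable.

algebraic multiplicity 3, geometric multiplicity 1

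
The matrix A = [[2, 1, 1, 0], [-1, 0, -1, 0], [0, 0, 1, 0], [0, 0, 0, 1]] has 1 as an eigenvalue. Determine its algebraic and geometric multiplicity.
The characteristic polynomial is (x - 1)^4, so the factor x - 1 appears with exponent 4: the algebraic multiplicity is 4.

rank(A - I) = 1, so the eigenspace has dimension 4 - 1 = 3: the geometric multiplicity is 3.

Since 3 < 4, A is not diagonalizable.

algebraic multiplicity 4, geometric multiplicity 3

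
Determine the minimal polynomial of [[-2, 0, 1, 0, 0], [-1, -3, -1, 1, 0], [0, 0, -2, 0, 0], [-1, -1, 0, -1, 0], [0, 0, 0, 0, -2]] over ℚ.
The characteristic polynomial factors as (x + 2)^5. The minimal polynomial is ∏(x - λ)^{k_λ} where k_λ is the size of the largest Jordan block at λ.

For λ = -2: rank(A + 2I) = 2, and the largest Jordan block has size 2 (the smallest k with rank((A + 2I)^k) = rank((A + 2I)^(k+1))).

So m_A(x) = (x + 2)^2.

m_A(x) = (x + 2)^2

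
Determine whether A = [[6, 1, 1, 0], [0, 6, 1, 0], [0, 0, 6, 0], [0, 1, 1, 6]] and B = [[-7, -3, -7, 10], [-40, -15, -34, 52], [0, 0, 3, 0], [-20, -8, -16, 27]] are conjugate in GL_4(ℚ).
No.

trace(A) = 24 but trace(B) = 8. The trace is a similarity invariant, so A and B are not similar.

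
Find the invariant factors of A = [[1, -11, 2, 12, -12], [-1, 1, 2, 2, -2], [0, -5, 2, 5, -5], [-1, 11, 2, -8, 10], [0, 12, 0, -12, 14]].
The Jordan structure of A has elementary divisors (x - 2)^2, (x - 2)^2, (x - 2). Arranging the block sizes at each eigenvalue in decreasing order and taking row products gives the invariant factors.

Invariant factors (smallest first, each dividing the next): x - 2, (x - 2)^2, (x - 2)^2.

Check: the last factor (x - 2)^2 is the minimal polynomial, and the product (x - 2)^5 is the characteristic polynomial.

x - 2, (x - 2)^2, (x - 2)^2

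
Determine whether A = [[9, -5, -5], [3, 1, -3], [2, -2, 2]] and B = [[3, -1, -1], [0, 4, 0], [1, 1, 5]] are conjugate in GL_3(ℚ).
Two matrices over a field are similar if and only if they have the same invariant factors.

Both A and B have characteristic polynomial (x - 4)^3 and minimal polynomial (x - 4)^2. Computing further, both have invariant factors x - 4, (x - 4)^2. Hence A and B are similar.

Yes.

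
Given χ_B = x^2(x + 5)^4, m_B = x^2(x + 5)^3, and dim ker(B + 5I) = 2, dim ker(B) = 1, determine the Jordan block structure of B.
λ = -5: algebraic multiplicity 4 (exponent in χ_B), largest block size 3 (exponent in m_B), 2 blocks (geometric multiplicity). These force block sizes [3, 1].
λ = 0: algebraic multiplicity 2 (exponent in χ_B), largest block size 2 (exponent in m_B), 1 block (geometric multiplicity). This forces block sizes [2].

Jordan blocks: (-5, 3), (-5, 1), (0, 2)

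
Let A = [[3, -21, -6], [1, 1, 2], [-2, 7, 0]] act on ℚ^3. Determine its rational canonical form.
The invariant factors of A (the non-unit diagonal entries of the Smith normal form of xI - A over ℚ[x]) are (x - 2)(x^2 - 2x - 6), each dividing the next. The characteristic polynomial is their product, (x - 2)(x^2 - 2x - 6).

The rational canonical form is the block-diagonal matrix of companion matrices C(f_i):
R = [[0, 0, -12], [1, 0, 2], [0, 1, 4]].

Note the characteristic polynomial does not split into linear factors over ℚ, so A has no Jordan form over ℚ; the rational canonical form exists over any field.

R = [[0, 0, -12], [1, 0, 2], [0, 1, 4]]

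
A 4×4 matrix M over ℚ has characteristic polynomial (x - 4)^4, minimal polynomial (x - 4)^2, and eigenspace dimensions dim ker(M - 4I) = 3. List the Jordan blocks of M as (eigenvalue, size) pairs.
λ = 4: algebraic multiplicity 4 (exponent in χ_M), largest block size 2 (exponent in m_M), 3 blocks (geometric multiplicity). These force block sizes [2, 1, 1].

Jordan blocks: (4, 2), (4, 1), (4, 1)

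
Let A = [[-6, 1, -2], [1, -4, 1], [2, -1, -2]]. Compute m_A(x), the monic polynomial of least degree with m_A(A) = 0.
m_A(x) = (x + 4)^3

The characteristic polynomial factors as (x + 4)^3. The minimal polynomial is ∏(x - λ)^{k_λ} where k_λ is the size of the largest Jordan block at λ.

For λ = -4: rank(A + 4I) = 2, and the largest Jordan block has size 3 (the smallest k with rank((A + 4I)^k) = rank((A + 4I)^(k+1))).

So m_A(x) = (x + 4)^3.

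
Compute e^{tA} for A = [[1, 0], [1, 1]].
e^{tA} = [[e^{t}, 0], [t*e^{t}, e^{t}]]

A has Jordan form J = [[1, 1], [0, 1]] with A = PJP^{-1}, so e^{tA} = P e^{tJ} P^{-1}.

For a Jordan block J_k(λ), e^{tJ_k(λ)} = e^{λt} · (I + tN + t^2 N^2/2! + ... + t^{k-1} N^{k-1}/(k-1)!) where N is the nilpotent superdiagonal part.

Assembling the blocks and conjugating back gives the entries of e^{tA} as shown above.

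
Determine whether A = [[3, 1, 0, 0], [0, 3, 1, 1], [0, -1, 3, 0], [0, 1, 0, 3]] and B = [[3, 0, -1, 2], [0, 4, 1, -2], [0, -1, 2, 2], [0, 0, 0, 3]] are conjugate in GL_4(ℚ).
Two matrices over a field are similar if and only if they have the same invariant factors.

Both A and B have characteristic polynomial (x - 3)^4 and minimal polynomial (x - 3)^3. Computing further, both have invariant factors x - 3, (x - 3)^3. Hence A and B are similar.

Yes.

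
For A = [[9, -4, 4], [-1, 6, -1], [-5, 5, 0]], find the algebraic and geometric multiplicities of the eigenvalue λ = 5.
The characteristic polynomial is (x - 5)^3, so the factor x - 5 appears with exponent 3: the algebraic multiplicity is 3.

rank(A - 5I) = 1, so the eigenspace has dimension 3 - 1 = 2: the geometric multiplicity is 2.

Since 2 < 3, A is not diagonalizable.

algebraic multiplicity 3, geometric multiplicity 2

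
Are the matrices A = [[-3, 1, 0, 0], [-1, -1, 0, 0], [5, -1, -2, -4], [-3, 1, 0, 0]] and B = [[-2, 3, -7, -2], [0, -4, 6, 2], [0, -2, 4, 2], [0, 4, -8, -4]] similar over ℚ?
Yes.

Two matrices over a field are similar if and only if they have the same invariant factors.

Both A and B have characteristic polynomial x(x + 2)^3 and minimal polynomial x(x + 2)^2. Computing further, both have invariant factors x + 2, x(x + 2)^2. Hence A and B are similar.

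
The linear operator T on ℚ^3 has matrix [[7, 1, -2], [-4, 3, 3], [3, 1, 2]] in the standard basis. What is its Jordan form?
J = [[4, 1, 0], [0, 4, 1], [0, 0, 4]]

The characteristic polynomial is det(xI - A) = (x - 4)^3, so the eigenvalues are 4 (algebraic multiplicity 3).

For λ = 4: rank(A - 4I) = 2, rank((A - 4I)^2) = 1, rank((A - 4I)^3) = 0. The eigenspace has dimension 3 - 2 = 1, so there is 1 Jordan block; the rank sequence gives block sizes [3].

Assembling the blocks gives the Jordan form J above.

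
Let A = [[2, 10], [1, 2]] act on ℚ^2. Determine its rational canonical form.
The invariant factors of A (the non-unit diagonal entries of the Smith normal form of xI - A over ℚ[x]) are x^2 - 4x - 6, each dividing the next. The characteristic polynomial is their product, x^2 - 4x - 6.

The rational canonical form is the block-diagonal matrix of companion matrices C(f_i):
R = [[0, 6], [1, 4]].

Note the characteristic polynomial does not split into linear factors over ℚ, so A has no Jordan form over ℚ; the rational canonical form exists over any field.

R = [[0, 6], [1, 4]]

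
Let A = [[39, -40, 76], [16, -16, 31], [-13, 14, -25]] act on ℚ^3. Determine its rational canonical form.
R = [[0, 0, 10], [1, 0, 5], [0, 1, -2]]

The invariant factors of A (the non-unit diagonal entries of the Smith normal form of xI - A over ℚ[x]) are (x + 2)(x^2 - 5), each dividing the next. The characteristic polynomial is their product, (x + 2)(x^2 - 5).

The rational canonical form is the block-diagonal matrix of companion matrices C(f_i):
R = [[0, 0, 10], [1, 0, 5], [0, 1, -2]].

Note the characteristic polynomial does not split into linear factors over ℚ, so A has no Jordan form over ℚ; the rational canonical form exists over any field.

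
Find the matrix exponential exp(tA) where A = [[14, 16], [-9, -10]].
A has Jordan form J = [[2, 1], [0, 2]] with A = PJP^{-1}, so e^{tA} = P e^{tJ} P^{-1}.

For a Jordan block J_k(λ), e^{tJ_k(λ)} = e^{λt} · (I + tN + t^2 N^2/2! + ... + t^{k-1} N^{k-1}/(k-1)!) where N is the nilpotent superdiagonal part.

Assembling the blocks and conjugating back gives the entries of e^{tA} as shown above.

e^{tA} = [[(12*t + 1)*e^{2*t}, 16*t*e^{2*t}], [-9*t*e^{2*t}, (1 - 12*t)*e^{2*t}]]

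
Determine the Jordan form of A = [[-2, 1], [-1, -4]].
The characteristic polynomial is det(xI - A) = (x + 3)^2, so the eigenvalues are -3 (algebraic multiplicity 2).

For λ = -3: rank(A + 3I) = 1, rank((A + 3I)^2) = 0. The eigenspace has dimension 2 - 1 = 1, so there is 1 Jordan block; the rank sequence gives block sizes [2].

Assembling the blocks gives the Jordan form J above.

J = [[-3, 1], [0, -3]]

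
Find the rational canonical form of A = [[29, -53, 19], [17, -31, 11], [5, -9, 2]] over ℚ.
The invariant factors of A (the non-unit diagonal entries of the Smith normal form of xI - A over ℚ[x]) are x^3 + 2x + 2, each dividing the next. The characteristic polynomial is their product, x^3 + 2x + 2.

The rational canonical form is the block-diagonal matrix of companion matrices C(f_i):
R = [[0, 0, -2], [1, 0, -2], [0, 1, 0]].

Note the characteristic polynomial does not split into linear factors over ℚ, so A has no Jordan form over ℚ; the rational canonical form exists over any field.

R = [[0, 0, -2], [1, 0, -2], [0, 1, 0]]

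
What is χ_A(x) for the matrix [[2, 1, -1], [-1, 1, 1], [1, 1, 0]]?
χ_A(x) = (x - 1)^3

xI - A = [[x - 2, -1, 1], [1, x - 1, -1], [-1, -1, x]].

Expanding det(xI - A) along the first row:
det(xI - A) = + (x - 2)·det([[x - 1, -1], [-1, x]]) - (-1)·det([[1, -1], [-1, x]]) + (1)·det([[1, x - 1], [-1, -1]]).

Evaluating gives χ_A(x) = x^3 - 3x^2 + 3x - 1 = (x - 1)^3.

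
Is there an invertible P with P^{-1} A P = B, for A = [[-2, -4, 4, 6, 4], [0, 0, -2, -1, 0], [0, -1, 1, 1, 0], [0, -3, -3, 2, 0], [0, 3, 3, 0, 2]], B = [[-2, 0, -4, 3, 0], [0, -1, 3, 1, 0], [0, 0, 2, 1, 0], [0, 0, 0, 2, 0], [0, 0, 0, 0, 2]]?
Two matrices over a field are similar if and only if they have the same invariant factors.

Both A and B have characteristic polynomial (x - 2)^3(x + 1)(x + 2) and minimal polynomial (x - 2)^2(x + 1)(x + 2). Computing further, both have invariant factors x - 2, (x - 2)^2(x + 1)(x + 2). Hence A and B are similar.

Yes.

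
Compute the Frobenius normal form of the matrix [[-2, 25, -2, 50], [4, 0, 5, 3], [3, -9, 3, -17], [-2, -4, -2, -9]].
R = [[0, 0, 0, -1], [1, 0, 0, 8], [0, 1, 0, -14], [0, 0, 1, -8]]

The invariant factors of A (the non-unit diagonal entries of the Smith normal form of xI - A over ℚ[x]) are (x^2 + 4x - 1)^2, each dividing the next. The characteristic polynomial is their product, (x^2 + 4x - 1)^2.

The rational canonical form is the block-diagonal matrix of companion matrices C(f_i):
R = [[0, 0, 0, -1], [1, 0, 0, 8], [0, 1, 0, -14], [0, 0, 1, -8]].

Note the characteristic polynomial does not split into linear factors over ℚ, so A has no Jordan form over ℚ; the rational canonical form exists over any field.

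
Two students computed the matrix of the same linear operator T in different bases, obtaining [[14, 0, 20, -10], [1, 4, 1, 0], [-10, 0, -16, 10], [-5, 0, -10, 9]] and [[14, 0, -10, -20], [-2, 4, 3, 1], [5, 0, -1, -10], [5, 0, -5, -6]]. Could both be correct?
Two matrices over a field are similar if and only if they have the same invariant factors.

Both A and B have characteristic polynomial (x - 4)^3(x + 1) and minimal polynomial (x - 4)^2(x + 1). Computing further, both have invariant factors x - 4, (x - 4)^2(x + 1). Hence A and B are similar.

Yes.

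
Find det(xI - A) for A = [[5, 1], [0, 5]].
χ_A(x) = (x - 5)^2

xI - A = [[x - 5, -1], [0, x - 5]].

Expanding det(xI - A) along the first row:
det(xI - A) = + (x - 5)·det([[x - 5]]) - (-1)·det([[0]]).

Evaluating gives χ_A(x) = x^2 - 10x + 25 = (x - 5)^2.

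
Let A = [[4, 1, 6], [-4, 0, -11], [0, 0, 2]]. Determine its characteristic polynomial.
χ_A(x) = (x - 2)^3

xI - A = [[x - 4, -1, -6], [4, x, 11], [0, 0, x - 2]].

Expanding det(xI - A) along the first row:
det(xI - A) = + (x - 4)·det([[x, 11], [0, x - 2]]) - (-1)·det([[4, 11], [0, x - 2]]) + (-6)·det([[4, x], [0, 0]]).

Evaluating gives χ_A(x) = x^3 - 6x^2 + 12x - 8 = (x - 2)^3.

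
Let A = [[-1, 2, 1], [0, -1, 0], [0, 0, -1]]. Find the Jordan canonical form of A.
J = [[-1, 1, 0], [0, -1, 0], [0, 0, -1]]

The characteristic polynomial is det(xI - A) = (x + 1)^3, so the eigenvalues are -1 (algebraic multiplicity 3).

For λ = -1: rank(A + I) = 1, rank((A + I)^2) = 0. The eigenspace has dimension 3 - 1 = 2, so there are 2 Jordan blocks; the rank sequence gives block sizes [2, 1].

Assembling the blocks gives the Jordan form J above.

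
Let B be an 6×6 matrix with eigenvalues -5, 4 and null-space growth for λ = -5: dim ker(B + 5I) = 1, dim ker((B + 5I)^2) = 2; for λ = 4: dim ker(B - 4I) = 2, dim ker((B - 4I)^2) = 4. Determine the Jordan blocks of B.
Jordan blocks: (-5, 2), (4, 2), (4, 2)

λ = -5: successive nullity increments [1, 1] count blocks of size ≥ k; block sizes are [2].
λ = 4: successive nullity increments [2, 2] count blocks of size ≥ k; block sizes are [2, 2].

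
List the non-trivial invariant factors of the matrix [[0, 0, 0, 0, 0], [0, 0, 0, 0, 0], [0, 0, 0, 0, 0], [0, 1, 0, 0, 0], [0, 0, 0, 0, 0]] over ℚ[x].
x, x, x, x^2

The Jordan structure of A has elementary divisors x^2, x, x, x. Arranging the block sizes at each eigenvalue in decreasing order and taking row products gives the invariant factors.

Invariant factors (smallest first, each dividing the next): x, x, x, x^2.

Check: the last factor x^2 is the minimal polynomial, and the product x^5 is the characteristic polynomial.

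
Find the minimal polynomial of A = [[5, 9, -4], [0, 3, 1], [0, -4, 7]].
m_A(x) = (x - 5)^3

The characteristic polynomial factors as (x - 5)^3. The minimal polynomial is ∏(x - λ)^{k_λ} where k_λ is the size of the largest Jordan block at λ.

For λ = 5: rank(A - 5I) = 2, and the largest Jordan block has size 3 (the smallest k with rank((A - 5I)^k) = rank((A - 5I)^(k+1))).

So m_A(x) = (x - 5)^3.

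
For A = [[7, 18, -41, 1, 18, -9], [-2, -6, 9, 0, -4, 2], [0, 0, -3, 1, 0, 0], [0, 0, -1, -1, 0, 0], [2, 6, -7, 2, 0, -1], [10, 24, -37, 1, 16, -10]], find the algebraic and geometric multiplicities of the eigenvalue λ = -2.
algebraic multiplicity 5, geometric multiplicity 2

The characteristic polynomial is (x + 2)^5(x + 3), so the factor x + 2 appears with exponent 5: the algebraic multiplicity is 5.

rank(A + 2I) = 4, so the eigenspace has dimension 6 - 4 = 2: the geometric multiplicity is 2.

Since 2 < 5, A is not diagonalizable.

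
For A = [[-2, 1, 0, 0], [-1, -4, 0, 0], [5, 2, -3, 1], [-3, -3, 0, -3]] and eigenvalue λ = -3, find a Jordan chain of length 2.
We seek v_1 ∈ ker((A + 3I)^2) \ ker(A + 3I), then set v_{i+1} = (A + 3I) v_i.

One such chain is v_1 = [[0, 1, -3, 1]]^T, v_2 = [[1, -1, 3, -3]]^T. Check: (A + 3I) v_2 = [[0, 0, 0, 0]]^T = 0.

v_1 = [[0, 1, -3, 1]]^T, v_2 = [[1, -1, 3, -3]]^T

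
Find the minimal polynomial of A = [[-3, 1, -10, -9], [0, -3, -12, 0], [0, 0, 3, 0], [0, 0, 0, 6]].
m_A(x) = (x - 6)(x - 3)(x + 3)^2

The characteristic polynomial factors as (x - 6)(x - 3)(x + 3)^2. The minimal polynomial is ∏(x - λ)^{k_λ} where k_λ is the size of the largest Jordan block at λ.

For λ = -3: rank(A + 3I) = 3, and the largest Jordan block has size 2 (the smallest k with rank((A + 3I)^k) = rank((A + 3I)^(k+1))).
For λ = 3: rank(A - 3I) = 3, and the largest Jordan block has size 1 (the smallest k with rank((A - 3I)^k) = rank((A - 3I)^(k+1))).
For λ = 6: rank(A - 6I) = 3, and the largest Jordan block has size 1 (the smallest k with rank((A - 6I)^k) = rank((A - 6I)^(k+1))).

So m_A(x) = (x - 6)(x - 3)(x + 3)^2.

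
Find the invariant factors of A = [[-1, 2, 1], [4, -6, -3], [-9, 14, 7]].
The Jordan structure of A has elementary divisors x^3. Arranging the block sizes at each eigenvalue in decreasing order and taking row products gives the invariant factors.

Invariant factors (smallest first, each dividing the next): x^3.

Check: the last factor x^3 is the minimal polynomial, and the product x^3 is the characteristic polynomial.

x^3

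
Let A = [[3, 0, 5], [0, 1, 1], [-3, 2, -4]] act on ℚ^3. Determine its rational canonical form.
The invariant factors of A (the non-unit diagonal entries of the Smith normal form of xI - A over ℚ[x]) are x^3 + 3, each dividing the next. The characteristic polynomial is their product, x^3 + 3.

The rational canonical form is the block-diagonal matrix of companion matrices C(f_i):
R = [[0, 0, -3], [1, 0, 0], [0, 1, 0]].

Note the characteristic polynomial does not split into linear factors over ℚ, so A has no Jordan form over ℚ; the rational canonical form exists over any field.

R = [[0, 0, -3], [1, 0, 0], [0, 1, 0]]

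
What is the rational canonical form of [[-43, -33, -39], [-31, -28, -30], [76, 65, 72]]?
R = [[0, 0, 15], [1, 0, 17], [0, 1, 1]]

The invariant factors of A (the non-unit diagonal entries of the Smith normal form of xI - A over ℚ[x]) are (x - 5)(x + 1)(x + 3), each dividing the next. The characteristic polynomial is their product, (x - 5)(x + 1)(x + 3).

The rational canonical form is the block-diagonal matrix of companion matrices C(f_i):
R = [[0, 0, 15], [1, 0, 17], [0, 1, 1]].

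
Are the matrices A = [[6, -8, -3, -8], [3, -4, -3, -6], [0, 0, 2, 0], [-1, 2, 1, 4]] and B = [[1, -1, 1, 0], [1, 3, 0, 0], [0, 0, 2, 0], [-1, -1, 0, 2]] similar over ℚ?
Two matrices over a field are similar if and only if they have the same invariant factors.

Both A and B have characteristic polynomial (x - 2)^4 and minimal polynomial (x - 2)^3. Computing further, both have invariant factors x - 2, (x - 2)^3. Hence A and B are similar.

Yes.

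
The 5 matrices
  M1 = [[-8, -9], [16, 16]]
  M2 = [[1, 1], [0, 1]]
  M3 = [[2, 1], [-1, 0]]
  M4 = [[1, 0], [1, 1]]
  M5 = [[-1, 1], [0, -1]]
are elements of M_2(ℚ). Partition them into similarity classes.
Characteristic polynomials: χ_{M1} = (x - 4)^2, χ_{M2} = (x - 1)^2, χ_{M3} = (x - 1)^2, χ_{M4} = (x - 1)^2, χ_{M5} = (x + 1)^2.

{M1}: invariant factors (x - 4)^2.

{M2, M3, M4}: invariant factors (x - 1)^2.

{M5}: invariant factors (x + 1)^2.

Matrices are similar if and only if their invariant-factor lists agree; the partition into similarity classes is {M1}, {M2, M3, M4}, {M5}.

3 classes: {M1}, {M2, M3, M4}, {M5}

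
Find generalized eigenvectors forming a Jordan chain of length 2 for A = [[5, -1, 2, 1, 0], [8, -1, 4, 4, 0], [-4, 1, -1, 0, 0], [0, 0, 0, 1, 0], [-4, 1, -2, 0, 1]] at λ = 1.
v_1 = [[0, 1, 0, 1, 0]]^T, v_2 = [[0, 2, 1, 0, 1]]^T

We seek v_1 ∈ ker((A - I)^2) \ ker(A - I), then set v_{i+1} = (A - I) v_i.

One such chain is v_1 = [[0, 1, 0, 1, 0]]^T, v_2 = [[0, 2, 1, 0, 1]]^T. Check: (A - I) v_2 = [[0, 0, 0, 0, 0]]^T = 0.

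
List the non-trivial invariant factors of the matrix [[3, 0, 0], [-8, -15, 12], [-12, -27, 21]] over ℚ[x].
The Jordan structure of A has elementary divisors (x - 3)^2, (x - 3). Arranging the block sizes at each eigenvalue in decreasing order and taking row products gives the invariant factors.

Invariant factors (smallest first, each dividing the next): x - 3, (x - 3)^2.

Check: the last factor (x - 3)^2 is the minimal polynomial, and the product (x - 3)^3 is the characteristic polynomial.

x - 3, (x - 3)^2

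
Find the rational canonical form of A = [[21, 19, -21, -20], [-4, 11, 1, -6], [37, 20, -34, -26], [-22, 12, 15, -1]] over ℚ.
The invariant factors of A (the non-unit diagonal entries of the Smith normal form of xI - A over ℚ[x]) are (x + 3)(x^3 - 4), each dividing the next. The characteristic polynomial is their product, (x + 3)(x^3 - 4).

The rational canonical form is the block-diagonal matrix of companion matrices C(f_i):
R = [[0, 0, 0, 12], [1, 0, 0, 4], [0, 1, 0, 0], [0, 0, 1, -3]].

Note the characteristic polynomial does not split into linear factors over ℚ, so A has no Jordan form over ℚ; the rational canonical form exists over any field.

R = [[0, 0, 0, 12], [1, 0, 0, 4], [0, 1, 0, 0], [0, 0, 1, -3]]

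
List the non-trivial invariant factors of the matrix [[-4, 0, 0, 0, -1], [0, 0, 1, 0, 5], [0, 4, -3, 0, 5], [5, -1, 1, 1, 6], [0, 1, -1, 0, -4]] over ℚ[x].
x - 1, (x - 1)(x + 4)^3

The Jordan structure of A has elementary divisors (x + 4)^3, (x - 1), (x - 1). Arranging the block sizes at each eigenvalue in decreasing order and taking row products gives the invariant factors.

Invariant factors (smallest first, each dividing the next): x - 1, (x - 1)(x + 4)^3.

Check: the last factor (x - 1)(x + 4)^3 is the minimal polynomial, and the product (x - 1)^2(x + 4)^3 is the characteristic polynomial.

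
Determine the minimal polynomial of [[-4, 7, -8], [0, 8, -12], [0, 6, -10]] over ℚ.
The characteristic polynomial factors as (x - 2)(x + 4)^2. The minimal polynomial is ∏(x - λ)^{k_λ} where k_λ is the size of the largest Jordan block at λ.

For λ = -4: rank(A + 4I) = 2, and the largest Jordan block has size 2 (the smallest k with rank((A + 4I)^k) = rank((A + 4I)^(k+1))).
For λ = 2: rank(A - 2I) = 2, and the largest Jordan block has size 1 (the smallest k with rank((A - 2I)^k) = rank((A - 2I)^(k+1))).

So m_A(x) = (x - 2)(x + 4)^2.

m_A(x) = (x - 2)(x + 4)^2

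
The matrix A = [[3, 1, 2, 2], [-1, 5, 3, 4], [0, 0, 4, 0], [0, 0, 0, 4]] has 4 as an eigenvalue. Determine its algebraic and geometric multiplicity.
algebraic multiplicity 4, geometric multiplicity 2

The characteristic polynomial is (x - 4)^4, so the factor x - 4 appears with exponent 4: the algebraic multiplicity is 4.

rank(A - 4I) = 2, so the eigenspace has dimension 4 - 2 = 2: the geometric multiplicity is 2.

Since 2 < 4, A is not diagonalizable.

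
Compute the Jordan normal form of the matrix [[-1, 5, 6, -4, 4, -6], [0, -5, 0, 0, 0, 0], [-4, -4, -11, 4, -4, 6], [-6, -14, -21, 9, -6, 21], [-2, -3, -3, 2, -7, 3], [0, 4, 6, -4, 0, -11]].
J = [[-5, 1, 0, 0, 0, 0], [0, -5, 0, 0, 0, 0], [0, 0, -5, 0, 0, 0], [0, 0, 0, -5, 0, 0], [0, 0, 0, 0, -3, 1], [0, 0, 0, 0, 0, -3]]

The characteristic polynomial is det(xI - A) = (x + 3)^2(x + 5)^4, so the eigenvalues are -5 (algebraic multiplicity 4), -3 (algebraic multiplicity 2).

For λ = -5: rank(A + 5I) = 3, rank((A + 5I)^2) = 2. The eigenspace has dimension 6 - 3 = 3, so there are 3 Jordan blocks; the rank sequence gives block sizes [2, 1, 1].

For λ = -3: rank(A + 3I) = 5, rank((A + 3I)^2) = 4. The eigenspace has dimension 6 - 5 = 1, so there is 1 Jordan block; the rank sequence gives block sizes [2].

Assembling the blocks gives the Jordan form J above.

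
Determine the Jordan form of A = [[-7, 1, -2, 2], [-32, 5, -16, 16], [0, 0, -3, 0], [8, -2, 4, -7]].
J = [[-3, 1, 0, 0], [0, -3, 0, 0], [0, 0, -3, 0], [0, 0, 0, -3]]

The characteristic polynomial is det(xI - A) = (x + 3)^4, so the eigenvalues are -3 (algebraic multiplicity 4).

For λ = -3: rank(A + 3I) = 1, rank((A + 3I)^2) = 0. The eigenspace has dimension 4 - 1 = 3, so there are 3 Jordan blocks; the rank sequence gives block sizes [2, 1, 1].

Assembling the blocks gives the Jordan form J above.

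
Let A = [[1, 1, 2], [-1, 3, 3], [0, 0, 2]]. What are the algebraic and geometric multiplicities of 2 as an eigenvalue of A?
algebraic multiplicity 3, geometric multiplicity 1

The characteristic polynomial is (x - 2)^3, so the factor x - 2 appears with exponent 3: the algebraic multiplicity is 3.

rank(A - 2I) = 2, so the eigenspace has dimension 3 - 2 = 1: the geometric multiplicity is 1.

Since 1 < 3, A is not diagonalizable.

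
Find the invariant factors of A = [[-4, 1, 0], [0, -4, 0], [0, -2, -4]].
x + 4, (x + 4)^2

The Jordan structure of A has elementary divisors (x + 4)^2, (x + 4). Arranging the block sizes at each eigenvalue in decreasing order and taking row products gives the invariant factors.

Invariant factors (smallest first, each dividing the next): x + 4, (x + 4)^2.

Check: the last factor (x + 4)^2 is the minimal polynomial, and the product (x + 4)^3 is the characteristic polynomial.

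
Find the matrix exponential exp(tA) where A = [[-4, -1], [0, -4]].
e^{tA} = [[e^{-4*t}, -t*e^{-4*t}], [0, e^{-4*t}]]

A has Jordan form J = [[-4, 1], [0, -4]] with A = PJP^{-1}, so e^{tA} = P e^{tJ} P^{-1}.

For a Jordan block J_k(λ), e^{tJ_k(λ)} = e^{λt} · (I + tN + t^2 N^2/2! + ... + t^{k-1} N^{k-1}/(k-1)!) where N is the nilpotent superdiagonal part.

Assembling the blocks and conjugating back gives the entries of e^{tA} as shown above.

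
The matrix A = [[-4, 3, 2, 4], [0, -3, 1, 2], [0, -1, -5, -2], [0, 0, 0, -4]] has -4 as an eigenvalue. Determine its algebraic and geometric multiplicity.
The characteristic polynomial is (x + 4)^4, so the factor x + 4 appears with exponent 4: the algebraic multiplicity is 4.

rank(A + 4I) = 2, so the eigenspace has dimension 4 - 2 = 2: the geometric multiplicity is 2.

Since 2 < 4, A is not diagonalizable.

algebraic multiplicity 4, geometric multiplicity 2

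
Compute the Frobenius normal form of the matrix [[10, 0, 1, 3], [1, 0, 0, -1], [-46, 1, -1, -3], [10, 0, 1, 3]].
The invariant factors of A (the non-unit diagonal entries of the Smith normal form of xI - A over ℚ[x]) are x^2(x - 6)^2, each dividing the next. The characteristic polynomial is their product, x^2(x - 6)^2.

The rational canonical form is the block-diagonal matrix of companion matrices C(f_i):
R = [[0, 0, 0, 0], [1, 0, 0, 0], [0, 1, 0, -36], [0, 0, 1, 12]].

R = [[0, 0, 0, 0], [1, 0, 0, 0], [0, 1, 0, -36], [0, 0, 1, 12]]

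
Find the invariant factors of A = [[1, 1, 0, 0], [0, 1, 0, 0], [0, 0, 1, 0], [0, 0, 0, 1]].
The Jordan structure of A has elementary divisors (x - 1)^2, (x - 1), (x - 1). Arranging the block sizes at each eigenvalue in decreasing order and taking row products gives the invariant factors.

Invariant factors (smallest first, each dividing the next): x - 1, x - 1, (x - 1)^2.

Check: the last factor (x - 1)^2 is the minimal polynomial, and the product (x - 1)^4 is the characteristic polynomial.

x - 1, x - 1, (x - 1)^2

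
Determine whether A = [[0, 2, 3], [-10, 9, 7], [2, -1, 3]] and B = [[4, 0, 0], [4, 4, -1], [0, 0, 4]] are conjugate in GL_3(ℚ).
No.

Both have characteristic polynomial (x - 4)^3, but the minimal polynomial of A is (x - 4)^3 while the minimal polynomial of B is (x - 4)^2. The minimal polynomial is a similarity invariant, so A and B are not similar.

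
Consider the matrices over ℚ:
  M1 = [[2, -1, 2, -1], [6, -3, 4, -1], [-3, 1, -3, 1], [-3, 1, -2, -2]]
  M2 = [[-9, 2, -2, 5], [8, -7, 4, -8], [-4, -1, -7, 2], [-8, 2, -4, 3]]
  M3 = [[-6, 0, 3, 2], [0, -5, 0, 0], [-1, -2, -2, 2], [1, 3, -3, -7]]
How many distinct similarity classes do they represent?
Characteristic polynomials: χ_{M1} = (x + 1)^2(x + 2)^2, χ_{M2} = (x + 5)^4, χ_{M3} = (x + 5)^4.

{M1}: invariant factors x + 1, (x + 1)(x + 2)^2.

{M2, M3}: invariant factors (x + 5)^2, (x + 5)^2.

Matrices are similar if and only if their invariant-factor lists agree; the partition into similarity classes is {M1}, {M2, M3}.

2 classes: {M1}, {M2, M3}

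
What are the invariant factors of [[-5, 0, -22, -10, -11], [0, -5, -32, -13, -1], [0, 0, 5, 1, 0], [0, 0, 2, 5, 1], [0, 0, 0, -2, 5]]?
The Jordan structure of A has elementary divisors (x + 5), (x + 5), (x - 5)^3. Arranging the block sizes at each eigenvalue in decreasing order and taking row products gives the invariant factors.

Invariant factors (smallest first, each dividing the next): x + 5, (x - 5)^3(x + 5).

Check: the last factor (x - 5)^3(x + 5) is the minimal polynomial, and the product (x - 5)^3(x + 5)^2 is the characteristic polynomial.

x + 5, (x - 5)^3(x + 5)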